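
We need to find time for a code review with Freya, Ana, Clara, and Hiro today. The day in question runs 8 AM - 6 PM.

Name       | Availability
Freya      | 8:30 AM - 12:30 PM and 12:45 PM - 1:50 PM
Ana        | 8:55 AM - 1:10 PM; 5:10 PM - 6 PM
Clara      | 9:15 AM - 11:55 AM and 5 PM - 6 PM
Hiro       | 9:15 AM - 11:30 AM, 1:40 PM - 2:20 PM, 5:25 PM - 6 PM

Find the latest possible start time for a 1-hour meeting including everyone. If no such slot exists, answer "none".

10:30

Freya ∩ Ana: 08:55-12:30, 12:45-13:10.
Freya ∩ Ana ∩ Clara: 09:15-11:55.
Freya ∩ Ana ∩ Clara ∩ Hiro: 09:15-11:30.
The last common window of at least 60 minutes is 09:15-11:30; a 60-minute meeting can start as late as 10:30 and still end by 11:30.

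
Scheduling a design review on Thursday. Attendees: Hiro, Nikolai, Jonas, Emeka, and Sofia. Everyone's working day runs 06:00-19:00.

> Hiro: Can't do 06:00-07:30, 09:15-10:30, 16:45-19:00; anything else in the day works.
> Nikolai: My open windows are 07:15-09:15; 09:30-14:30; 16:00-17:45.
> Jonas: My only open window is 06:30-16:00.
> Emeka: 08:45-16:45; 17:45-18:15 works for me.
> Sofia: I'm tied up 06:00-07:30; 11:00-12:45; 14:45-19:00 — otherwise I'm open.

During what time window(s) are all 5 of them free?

08:45-09:15, 10:30-11:00, 12:45-14:30

Hiro free: 07:30-09:15, 10:30-16:45 (invert busy blocks within the working day).
Nikolai free: 07:15-09:15, 09:30-14:30, 16:00-17:45.
Jonas free: 06:30-16:00.
Emeka free: 08:45-16:45, 17:45-18:15.
Sofia free: 07:30-11:00, 12:45-14:45 (invert busy blocks within the working day).
Hiro ∩ Nikolai: 07:30-09:15, 10:30-14:30, 16:00-16:45.
Hiro ∩ Nikolai ∩ Jonas: 07:30-09:15, 10:30-14:30.
Hiro ∩ Nikolai ∩ Jonas ∩ Emeka: 08:45-09:15, 10:30-14:30.
Hiro ∩ Nikolai ∩ Jonas ∩ Emeka ∩ Sofia: 08:45-09:15, 10:30-11:00, 12:45-14:30.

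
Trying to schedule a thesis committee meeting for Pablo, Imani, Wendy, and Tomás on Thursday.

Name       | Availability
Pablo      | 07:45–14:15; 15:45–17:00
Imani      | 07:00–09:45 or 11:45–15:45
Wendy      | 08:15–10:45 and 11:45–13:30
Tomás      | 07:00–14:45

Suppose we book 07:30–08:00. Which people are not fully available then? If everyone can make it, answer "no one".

Pablo, Wendy

Pablo: not fully free for 07:30-08:00. Imani: free for 07:30-08:00. Wendy: not fully free for 07:30-08:00. Tomás: free for 07:30-08:00.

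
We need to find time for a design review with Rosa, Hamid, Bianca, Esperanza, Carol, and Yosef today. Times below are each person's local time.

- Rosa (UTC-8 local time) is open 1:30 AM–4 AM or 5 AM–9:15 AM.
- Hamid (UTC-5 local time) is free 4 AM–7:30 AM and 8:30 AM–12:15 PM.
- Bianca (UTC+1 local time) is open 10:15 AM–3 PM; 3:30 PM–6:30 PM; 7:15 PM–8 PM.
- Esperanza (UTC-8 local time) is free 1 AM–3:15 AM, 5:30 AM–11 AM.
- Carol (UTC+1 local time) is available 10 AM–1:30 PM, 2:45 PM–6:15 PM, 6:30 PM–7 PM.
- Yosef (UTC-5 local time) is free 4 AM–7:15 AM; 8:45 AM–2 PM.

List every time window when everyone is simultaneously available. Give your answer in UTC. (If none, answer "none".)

09:30-11:15, 13:45-14:00, 14:30-17:15

Rosa in UTC: 09:30-12:00, 13:00-17:15 (add 8h to convert from UTC-8).
Hamid in UTC: 09:00-12:30, 13:30-17:15 (add 5h to convert from UTC-5).
Bianca in UTC: 09:15-14:00, 14:30-17:30, 18:15-19:00 (subtract 1h to convert from UTC+1).
Esperanza in UTC: 09:00-11:15, 13:30-19:00 (add 8h to convert from UTC-8).
Carol in UTC: 09:00-12:30, 13:45-17:15, 17:30-18:00 (subtract 1h to convert from UTC+1).
Yosef in UTC: 09:00-12:15, 13:45-19:00 (add 5h to convert from UTC-5).
Rosa ∩ Hamid: 09:30-12:00, 13:30-17:15.
Rosa ∩ Hamid ∩ Bianca: 09:30-12:00, 13:30-14:00, 14:30-17:15.
Rosa ∩ Hamid ∩ Bianca ∩ Esperanza: 09:30-11:15, 13:30-14:00, 14:30-17:15.
Rosa ∩ Hamid ∩ Bianca ∩ Esperanza ∩ Carol: 09:30-11:15, 13:45-14:00, 14:30-17:15.
Rosa ∩ Hamid ∩ Bianca ∩ Esperanza ∩ Carol ∩ Yosef: 09:30-11:15, 13:45-14:00, 14:30-17:15.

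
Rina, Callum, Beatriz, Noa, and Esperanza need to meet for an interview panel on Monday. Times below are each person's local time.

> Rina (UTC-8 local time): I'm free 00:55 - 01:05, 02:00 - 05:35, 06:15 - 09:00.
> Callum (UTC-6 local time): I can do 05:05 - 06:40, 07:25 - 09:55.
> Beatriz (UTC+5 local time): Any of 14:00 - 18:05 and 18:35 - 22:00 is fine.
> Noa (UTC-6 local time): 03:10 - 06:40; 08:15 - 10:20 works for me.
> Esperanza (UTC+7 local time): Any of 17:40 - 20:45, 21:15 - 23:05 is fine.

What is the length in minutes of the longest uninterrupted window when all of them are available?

Rina in UTC: 08:55-09:05, 10:00-13:35, 14:15-17:00 (add 8h to convert from UTC-8).
Callum in UTC: 11:05-12:40, 13:25-15:55 (add 6h to convert from UTC-6).
Beatriz in UTC: 09:00-13:05, 13:35-17:00 (subtract 5h to convert from UTC+5).
Noa in UTC: 09:10-12:40, 14:15-16:20 (add 6h to convert from UTC-6).
Esperanza in UTC: 10:40-13:45, 14:15-16:05 (subtract 7h to convert from UTC+7).
Rina ∩ Callum: 11:05-12:40, 13:25-13:35, 14:15-15:55.
Rina ∩ Callum ∩ Beatriz: 11:05-12:40, 14:15-15:55.
Rina ∩ Callum ∩ Beatriz ∩ Noa: 11:05-12:40, 14:15-15:55.
Rina ∩ Callum ∩ Beatriz ∩ Noa ∩ Esperanza: 11:05-12:40, 14:15-15:55.
Those are the intersection windows.
The longest is 14:15-15:55 at 100 minutes.

100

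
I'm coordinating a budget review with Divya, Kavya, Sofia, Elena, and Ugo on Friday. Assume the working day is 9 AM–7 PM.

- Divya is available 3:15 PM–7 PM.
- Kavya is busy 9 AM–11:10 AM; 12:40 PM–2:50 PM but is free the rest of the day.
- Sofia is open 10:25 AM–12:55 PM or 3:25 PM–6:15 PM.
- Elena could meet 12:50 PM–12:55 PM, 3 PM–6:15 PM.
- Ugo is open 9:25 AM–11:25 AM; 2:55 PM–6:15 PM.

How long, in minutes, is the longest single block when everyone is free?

170

Divya free: 15:15-19:00.
Kavya free: 11:10-12:40, 14:50-19:00 (invert busy blocks within the working day).
Sofia free: 10:25-12:55, 15:25-18:15.
Elena free: 12:50-12:55, 15:00-18:15.
Ugo free: 09:25-11:25, 14:55-18:15.
Divya ∩ Kavya: 15:15-19:00.
Divya ∩ Kavya ∩ Sofia: 15:25-18:15.
Divya ∩ Kavya ∩ Sofia ∩ Elena: 15:25-18:15.
Divya ∩ Kavya ∩ Sofia ∩ Elena ∩ Ugo: 15:25-18:15.
The longest is 15:25-18:15 at 170 minutes.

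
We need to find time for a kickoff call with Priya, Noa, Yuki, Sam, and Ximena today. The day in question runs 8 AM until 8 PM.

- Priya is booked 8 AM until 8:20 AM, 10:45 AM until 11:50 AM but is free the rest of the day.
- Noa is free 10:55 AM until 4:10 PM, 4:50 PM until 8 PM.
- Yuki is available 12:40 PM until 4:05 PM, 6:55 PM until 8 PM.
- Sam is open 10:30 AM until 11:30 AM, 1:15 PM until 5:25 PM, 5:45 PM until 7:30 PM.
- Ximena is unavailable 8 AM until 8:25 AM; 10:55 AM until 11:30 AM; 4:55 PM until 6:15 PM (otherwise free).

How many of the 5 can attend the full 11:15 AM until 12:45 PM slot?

Priya free: 08:20-10:45, 11:50-20:00 (invert busy blocks within the working day).
Noa free: 10:55-16:10, 16:50-20:00.
Yuki free: 12:40-16:05, 18:55-20:00.
Sam free: 10:30-11:30, 13:15-17:25, 17:45-19:30.
Ximena free: 08:25-10:55, 11:30-16:55, 18:15-20:00 (invert busy blocks within the working day).
Noa can make the full 11:15-12:45 slot — that's 1.

1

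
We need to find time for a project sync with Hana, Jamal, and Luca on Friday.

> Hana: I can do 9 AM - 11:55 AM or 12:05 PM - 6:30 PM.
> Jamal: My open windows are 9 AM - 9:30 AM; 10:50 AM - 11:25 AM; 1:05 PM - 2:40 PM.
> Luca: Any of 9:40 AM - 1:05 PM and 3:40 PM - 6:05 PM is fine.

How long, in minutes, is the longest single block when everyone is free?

35

Hana ∩ Jamal: 09:00-09:30, 10:50-11:25, 13:05-14:40.
Hana ∩ Jamal ∩ Luca: 10:50-11:25.
The longest is 10:50-11:25 at 35 minutes.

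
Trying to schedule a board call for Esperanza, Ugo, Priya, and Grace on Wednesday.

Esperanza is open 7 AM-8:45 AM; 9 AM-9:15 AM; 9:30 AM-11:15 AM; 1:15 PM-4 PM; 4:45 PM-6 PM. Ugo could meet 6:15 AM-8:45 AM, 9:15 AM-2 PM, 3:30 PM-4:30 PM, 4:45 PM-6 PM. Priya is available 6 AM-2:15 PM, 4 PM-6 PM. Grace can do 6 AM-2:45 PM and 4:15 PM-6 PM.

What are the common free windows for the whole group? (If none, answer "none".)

07:00-08:45, 09:30-11:15, 13:15-14:00, 16:45-18:00

Esperanza ∩ Ugo: 07:00-08:45, 09:30-11:15, 13:15-14:00, 15:30-16:00, 16:45-18:00.
Esperanza ∩ Ugo ∩ Priya: 07:00-08:45, 09:30-11:15, 13:15-14:00, 16:45-18:00.
Esperanza ∩ Ugo ∩ Priya ∩ Grace: 07:00-08:45, 09:30-11:15, 13:15-14:00, 16:45-18:00.
Those are the intersection windows.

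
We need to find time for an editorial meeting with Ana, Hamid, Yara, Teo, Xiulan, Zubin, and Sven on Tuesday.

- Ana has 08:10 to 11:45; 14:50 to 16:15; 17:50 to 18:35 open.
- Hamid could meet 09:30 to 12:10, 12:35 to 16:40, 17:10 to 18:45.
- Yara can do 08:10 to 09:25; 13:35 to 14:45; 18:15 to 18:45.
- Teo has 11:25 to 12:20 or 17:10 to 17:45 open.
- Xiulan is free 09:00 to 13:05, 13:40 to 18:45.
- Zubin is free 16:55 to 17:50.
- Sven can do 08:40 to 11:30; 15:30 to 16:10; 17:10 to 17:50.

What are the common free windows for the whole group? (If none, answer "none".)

Ana ∩ Hamid: 09:30-11:45, 14:50-16:15, 17:50-18:35.
Ana ∩ Hamid ∩ Yara: 18:15-18:35.
Ana ∩ Hamid ∩ Yara ∩ Teo: ∅.
Ana ∩ Hamid ∩ Yara ∩ Teo ∩ Xiulan: ∅.
Ana ∩ Hamid ∩ Yara ∩ Teo ∩ Xiulan ∩ Zubin: ∅.
Ana ∩ Hamid ∩ Yara ∩ Teo ∩ Xiulan ∩ Zubin ∩ Sven: ∅.
There is no time when everyone is free.

none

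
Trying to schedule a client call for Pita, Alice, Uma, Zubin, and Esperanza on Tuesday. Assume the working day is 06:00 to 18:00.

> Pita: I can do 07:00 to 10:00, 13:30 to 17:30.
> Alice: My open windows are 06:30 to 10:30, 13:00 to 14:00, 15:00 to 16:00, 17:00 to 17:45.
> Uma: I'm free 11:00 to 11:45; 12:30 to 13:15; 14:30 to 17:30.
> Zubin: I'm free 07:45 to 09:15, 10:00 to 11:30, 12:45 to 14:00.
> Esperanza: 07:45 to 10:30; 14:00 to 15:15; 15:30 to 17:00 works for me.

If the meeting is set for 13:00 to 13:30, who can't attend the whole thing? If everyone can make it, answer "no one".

Esperanza, Pita, Uma

Pita: not fully free for 13:00-13:30. Alice: free for 13:00-13:30. Uma: not fully free for 13:00-13:30. Zubin: free for 13:00-13:30. Esperanza: not fully free for 13:00-13:30.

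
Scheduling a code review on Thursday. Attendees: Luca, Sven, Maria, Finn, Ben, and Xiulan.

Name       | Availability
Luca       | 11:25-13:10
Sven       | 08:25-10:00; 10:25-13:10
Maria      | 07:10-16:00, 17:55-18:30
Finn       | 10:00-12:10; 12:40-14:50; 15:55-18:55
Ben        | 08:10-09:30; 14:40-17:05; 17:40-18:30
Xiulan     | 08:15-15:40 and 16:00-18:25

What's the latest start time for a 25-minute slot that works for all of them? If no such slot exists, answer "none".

none

Luca ∩ Sven: 11:25-13:10.
Luca ∩ Sven ∩ Maria: 11:25-13:10.
Luca ∩ Sven ∩ Maria ∩ Finn: 11:25-12:10, 12:40-13:10.
Luca ∩ Sven ∩ Maria ∩ Finn ∩ Ben: ∅.
Luca ∩ Sven ∩ Maria ∩ Finn ∩ Ben ∩ Xiulan: ∅.
There is no time when everyone is free.
No common window is at least 25 minutes long.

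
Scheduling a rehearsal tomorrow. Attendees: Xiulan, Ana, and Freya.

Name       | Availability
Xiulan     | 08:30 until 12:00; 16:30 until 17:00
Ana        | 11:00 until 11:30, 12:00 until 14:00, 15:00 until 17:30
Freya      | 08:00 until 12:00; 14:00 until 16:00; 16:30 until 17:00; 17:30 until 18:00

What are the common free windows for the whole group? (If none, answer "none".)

Xiulan ∩ Ana: 11:00-11:30, 16:30-17:00.
Xiulan ∩ Ana ∩ Freya: 11:00-11:30, 16:30-17:00.

11:00-11:30, 16:30-17:00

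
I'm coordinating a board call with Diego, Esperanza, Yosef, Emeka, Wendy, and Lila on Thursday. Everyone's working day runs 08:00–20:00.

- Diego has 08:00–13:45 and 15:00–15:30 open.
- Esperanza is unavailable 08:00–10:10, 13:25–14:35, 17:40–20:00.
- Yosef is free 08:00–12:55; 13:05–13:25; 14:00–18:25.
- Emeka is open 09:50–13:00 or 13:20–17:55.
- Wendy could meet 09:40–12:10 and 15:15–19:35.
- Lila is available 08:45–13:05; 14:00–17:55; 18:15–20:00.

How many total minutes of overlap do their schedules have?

Diego free: 08:00-13:45, 15:00-15:30.
Esperanza free: 10:10-13:25, 14:35-17:40 (invert busy blocks within the working day).
Yosef free: 08:00-12:55, 13:05-13:25, 14:00-18:25.
Emeka free: 09:50-13:00, 13:20-17:55.
Wendy free: 09:40-12:10, 15:15-19:35.
Lila free: 08:45-13:05, 14:00-17:55, 18:15-20:00.
Diego ∩ Esperanza: 10:10-13:25, 15:00-15:30.
Diego ∩ Esperanza ∩ Yosef: 10:10-12:55, 13:05-13:25, 15:00-15:30.
Diego ∩ Esperanza ∩ Yosef ∩ Emeka: 10:10-12:55, 13:20-13:25, 15:00-15:30.
Diego ∩ Esperanza ∩ Yosef ∩ Emeka ∩ Wendy: 10:10-12:10, 15:15-15:30.
Diego ∩ Esperanza ∩ Yosef ∩ Emeka ∩ Wendy ∩ Lila: 10:10-12:10, 15:15-15:30.
So the common availability across everyone is 10:10-12:10, 15:15-15:30.
Summing the common windows: 120 + 15 = 135 minutes.

135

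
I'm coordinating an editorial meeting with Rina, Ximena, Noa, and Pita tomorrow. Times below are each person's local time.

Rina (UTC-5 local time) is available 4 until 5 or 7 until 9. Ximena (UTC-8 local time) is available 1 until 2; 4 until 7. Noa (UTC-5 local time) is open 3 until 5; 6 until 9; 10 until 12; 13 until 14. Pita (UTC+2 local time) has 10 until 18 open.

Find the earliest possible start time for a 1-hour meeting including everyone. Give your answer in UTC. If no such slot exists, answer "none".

Rina in UTC: 09:00-10:00, 12:00-14:00 (add 5h to convert from UTC-5).
Ximena in UTC: 09:00-10:00, 12:00-15:00 (add 8h to convert from UTC-8).
Noa in UTC: 08:00-10:00, 11:00-14:00, 15:00-17:00, 18:00-19:00 (add 5h to convert from UTC-5).
Pita in UTC: 08:00-16:00 (subtract 2h to convert from UTC+2).
Rina ∩ Ximena: 09:00-10:00, 12:00-14:00.
Rina ∩ Ximena ∩ Noa: 09:00-10:00, 12:00-14:00.
Rina ∩ Ximena ∩ Noa ∩ Pita: 09:00-10:00, 12:00-14:00.
So the common availability across everyone is 09:00-10:00, 12:00-14:00.
The first common window of at least 60 minutes is 09:00-10:00, so the earliest start is 09:00.

09:00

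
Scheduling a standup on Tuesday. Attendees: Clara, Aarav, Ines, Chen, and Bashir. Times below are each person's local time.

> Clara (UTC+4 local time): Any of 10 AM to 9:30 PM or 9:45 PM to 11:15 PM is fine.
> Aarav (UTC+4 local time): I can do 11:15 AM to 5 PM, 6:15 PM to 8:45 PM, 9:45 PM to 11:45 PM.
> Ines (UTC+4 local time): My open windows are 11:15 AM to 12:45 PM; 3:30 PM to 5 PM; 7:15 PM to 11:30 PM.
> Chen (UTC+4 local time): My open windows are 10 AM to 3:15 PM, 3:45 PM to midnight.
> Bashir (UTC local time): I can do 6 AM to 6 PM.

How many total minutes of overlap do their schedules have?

Clara in UTC: 06:00-17:30, 17:45-19:15 (subtract 4h to convert from UTC+4).
Aarav in UTC: 07:15-13:00, 14:15-16:45, 17:45-19:45 (subtract 4h to convert from UTC+4).
Ines in UTC: 07:15-08:45, 11:30-13:00, 15:15-19:30 (subtract 4h to convert from UTC+4).
Chen in UTC: 06:00-11:15, 11:45-20:00 (subtract 4h to convert from UTC+4).
Bashir in UTC: 06:00-18:00.
Clara ∩ Aarav: 07:15-13:00, 14:15-16:45, 17:45-19:15.
Clara ∩ Aarav ∩ Ines: 07:15-08:45, 11:30-13:00, 15:15-16:45, 17:45-19:15.
Clara ∩ Aarav ∩ Ines ∩ Chen: 07:15-08:45, 11:45-13:00, 15:15-16:45, 17:45-19:15.
Clara ∩ Aarav ∩ Ines ∩ Chen ∩ Bashir: 07:15-08:45, 11:45-13:00, 15:15-16:45, 17:45-18:00.
Summing the common windows: 90 + 75 + 90 + 15 = 270 minutes.

270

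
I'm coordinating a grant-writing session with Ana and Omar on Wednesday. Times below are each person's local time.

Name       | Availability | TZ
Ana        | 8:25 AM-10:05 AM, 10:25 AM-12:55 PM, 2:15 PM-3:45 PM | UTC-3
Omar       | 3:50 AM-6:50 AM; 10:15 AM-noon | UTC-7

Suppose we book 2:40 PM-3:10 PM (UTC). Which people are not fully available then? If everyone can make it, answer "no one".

Omar

Ana in UTC: 11:25-13:05, 13:25-15:55, 17:15-18:45 (add 3h to convert from UTC-3).
Omar in UTC: 10:50-13:50, 17:15-19:00 (add 7h to convert from UTC-7).
Ana: free for 14:40-15:10. Omar: not fully free for 14:40-15:10.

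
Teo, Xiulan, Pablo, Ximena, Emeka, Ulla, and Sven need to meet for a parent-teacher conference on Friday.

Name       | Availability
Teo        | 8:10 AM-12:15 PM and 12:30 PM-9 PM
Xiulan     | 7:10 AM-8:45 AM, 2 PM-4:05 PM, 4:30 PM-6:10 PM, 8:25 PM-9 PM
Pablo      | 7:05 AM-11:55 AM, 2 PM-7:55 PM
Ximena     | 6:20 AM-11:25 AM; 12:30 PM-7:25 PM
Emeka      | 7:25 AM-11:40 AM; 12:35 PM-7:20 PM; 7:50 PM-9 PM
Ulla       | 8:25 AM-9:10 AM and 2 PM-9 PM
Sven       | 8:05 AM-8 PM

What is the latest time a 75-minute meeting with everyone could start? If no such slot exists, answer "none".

Teo ∩ Xiulan: 08:10-08:45, 14:00-16:05, 16:30-18:10, 20:25-21:00.
Teo ∩ Xiulan ∩ Pablo: 08:10-08:45, 14:00-16:05, 16:30-18:10.
Teo ∩ Xiulan ∩ Pablo ∩ Ximena: 08:10-08:45, 14:00-16:05, 16:30-18:10.
Teo ∩ Xiulan ∩ Pablo ∩ Ximena ∩ Emeka: 08:10-08:45, 14:00-16:05, 16:30-18:10.
Teo ∩ Xiulan ∩ Pablo ∩ Ximena ∩ Emeka ∩ Ulla: 08:25-08:45, 14:00-16:05, 16:30-18:10.
Teo ∩ Xiulan ∩ Pablo ∩ Ximena ∩ Emeka ∩ Ulla ∩ Sven: 08:25-08:45, 14:00-16:05, 16:30-18:10.
Those are the intersection windows.
The last common window of at least 75 minutes is 16:30-18:10; a 75-minute meeting can start as late as 16:55 and still end by 18:10.

16:55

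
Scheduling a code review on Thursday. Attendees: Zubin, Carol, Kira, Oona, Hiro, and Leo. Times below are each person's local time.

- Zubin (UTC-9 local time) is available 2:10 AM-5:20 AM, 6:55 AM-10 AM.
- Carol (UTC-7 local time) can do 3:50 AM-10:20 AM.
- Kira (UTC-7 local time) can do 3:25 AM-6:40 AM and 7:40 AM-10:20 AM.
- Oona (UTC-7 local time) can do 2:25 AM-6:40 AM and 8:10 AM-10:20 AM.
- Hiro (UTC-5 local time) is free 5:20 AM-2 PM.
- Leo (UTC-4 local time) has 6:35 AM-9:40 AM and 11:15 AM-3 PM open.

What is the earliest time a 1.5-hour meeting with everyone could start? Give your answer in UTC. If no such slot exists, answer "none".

Zubin in UTC: 11:10-14:20, 15:55-19:00 (add 9h to convert from UTC-9).
Carol in UTC: 10:50-17:20 (add 7h to convert from UTC-7).
Kira in UTC: 10:25-13:40, 14:40-17:20 (add 7h to convert from UTC-7).
Oona in UTC: 09:25-13:40, 15:10-17:20 (add 7h to convert from UTC-7).
Hiro in UTC: 10:20-19:00 (add 5h to convert from UTC-5).
Leo in UTC: 10:35-13:40, 15:15-19:00 (add 4h to convert from UTC-4).
Zubin ∩ Carol: 11:10-14:20, 15:55-17:20.
Zubin ∩ Carol ∩ Kira: 11:10-13:40, 15:55-17:20.
Zubin ∩ Carol ∩ Kira ∩ Oona: 11:10-13:40, 15:55-17:20.
Zubin ∩ Carol ∩ Kira ∩ Oona ∩ Hiro: 11:10-13:40, 15:55-17:20.
Zubin ∩ Carol ∩ Kira ∩ Oona ∩ Hiro ∩ Leo: 11:10-13:40, 15:55-17:20.
The first common window of at least 90 minutes is 11:10-13:40, so the earliest start is 11:10.

11:10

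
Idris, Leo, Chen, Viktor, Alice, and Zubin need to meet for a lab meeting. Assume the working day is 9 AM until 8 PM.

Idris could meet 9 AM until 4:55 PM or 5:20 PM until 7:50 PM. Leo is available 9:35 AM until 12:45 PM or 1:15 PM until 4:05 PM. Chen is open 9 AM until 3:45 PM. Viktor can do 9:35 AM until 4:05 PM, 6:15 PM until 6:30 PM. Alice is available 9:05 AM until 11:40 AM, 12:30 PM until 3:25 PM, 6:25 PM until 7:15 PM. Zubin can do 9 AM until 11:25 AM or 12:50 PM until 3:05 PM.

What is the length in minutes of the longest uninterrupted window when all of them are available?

Idris ∩ Leo: 09:35-12:45, 13:15-16:05.
Idris ∩ Leo ∩ Chen: 09:35-12:45, 13:15-15:45.
Idris ∩ Leo ∩ Chen ∩ Viktor: 09:35-12:45, 13:15-15:45.
Idris ∩ Leo ∩ Chen ∩ Viktor ∩ Alice: 09:35-11:40, 12:30-12:45, 13:15-15:25.
Idris ∩ Leo ∩ Chen ∩ Viktor ∩ Alice ∩ Zubin: 09:35-11:25, 13:15-15:05.
So the common availability across everyone is 09:35-11:25, 13:15-15:05.
The longest is 09:35-11:25 at 110 minutes.

110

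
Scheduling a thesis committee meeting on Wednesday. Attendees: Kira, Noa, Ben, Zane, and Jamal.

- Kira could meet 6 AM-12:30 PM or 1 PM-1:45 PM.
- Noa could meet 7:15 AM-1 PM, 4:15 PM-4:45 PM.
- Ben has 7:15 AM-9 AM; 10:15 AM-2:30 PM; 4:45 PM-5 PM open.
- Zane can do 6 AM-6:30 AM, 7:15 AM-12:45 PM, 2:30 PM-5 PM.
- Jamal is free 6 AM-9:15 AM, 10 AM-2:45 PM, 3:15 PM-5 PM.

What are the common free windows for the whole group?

Kira ∩ Noa: 07:15-12:30.
Kira ∩ Noa ∩ Ben: 07:15-09:00, 10:15-12:30.
Kira ∩ Noa ∩ Ben ∩ Zane: 07:15-09:00, 10:15-12:30.
Kira ∩ Noa ∩ Ben ∩ Zane ∩ Jamal: 07:15-09:00, 10:15-12:30.

07:15-09:00, 10:15-12:30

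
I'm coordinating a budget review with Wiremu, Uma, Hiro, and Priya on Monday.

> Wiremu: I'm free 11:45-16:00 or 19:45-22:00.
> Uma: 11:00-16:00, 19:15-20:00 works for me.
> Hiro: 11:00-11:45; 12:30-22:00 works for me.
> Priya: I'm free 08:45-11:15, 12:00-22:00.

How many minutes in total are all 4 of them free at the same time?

225

Wiremu ∩ Uma: 11:45-16:00, 19:45-20:00.
Wiremu ∩ Uma ∩ Hiro: 12:30-16:00, 19:45-20:00.
Wiremu ∩ Uma ∩ Hiro ∩ Priya: 12:30-16:00, 19:45-20:00.
Those are the intersection windows.
Summing the common windows: 210 + 15 = 225 minutes.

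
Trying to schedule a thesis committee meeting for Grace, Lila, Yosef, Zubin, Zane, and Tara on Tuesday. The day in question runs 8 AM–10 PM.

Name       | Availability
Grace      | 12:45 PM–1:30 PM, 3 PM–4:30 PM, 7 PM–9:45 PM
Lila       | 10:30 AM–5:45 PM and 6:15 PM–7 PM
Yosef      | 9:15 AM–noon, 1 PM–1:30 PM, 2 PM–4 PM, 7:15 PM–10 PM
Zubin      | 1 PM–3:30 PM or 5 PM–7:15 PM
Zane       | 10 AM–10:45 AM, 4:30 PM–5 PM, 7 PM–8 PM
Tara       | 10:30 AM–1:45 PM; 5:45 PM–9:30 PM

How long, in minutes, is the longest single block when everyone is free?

Grace ∩ Lila: 12:45-13:30, 15:00-16:30.
Grace ∩ Lila ∩ Yosef: 13:00-13:30, 15:00-16:00.
Grace ∩ Lila ∩ Yosef ∩ Zubin: 13:00-13:30, 15:00-15:30.
Grace ∩ Lila ∩ Yosef ∩ Zubin ∩ Zane: ∅.
Grace ∩ Lila ∩ Yosef ∩ Zubin ∩ Zane ∩ Tara: ∅.
There is no time when everyone is free.
No common window exists, so the longest block is 0 minutes.

0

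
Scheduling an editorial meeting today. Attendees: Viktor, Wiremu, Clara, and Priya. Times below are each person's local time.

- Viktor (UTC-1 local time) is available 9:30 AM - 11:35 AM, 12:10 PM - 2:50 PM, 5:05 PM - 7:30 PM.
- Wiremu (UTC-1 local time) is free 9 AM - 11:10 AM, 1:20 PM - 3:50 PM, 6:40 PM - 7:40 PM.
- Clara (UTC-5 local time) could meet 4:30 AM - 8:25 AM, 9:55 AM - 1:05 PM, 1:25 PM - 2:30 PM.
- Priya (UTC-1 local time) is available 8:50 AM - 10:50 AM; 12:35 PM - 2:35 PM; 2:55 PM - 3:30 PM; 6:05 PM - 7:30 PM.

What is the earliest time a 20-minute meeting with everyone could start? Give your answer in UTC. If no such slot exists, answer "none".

Viktor in UTC: 10:30-12:35, 13:10-15:50, 18:05-20:30 (add 1h to convert from UTC-1).
Wiremu in UTC: 10:00-12:10, 14:20-16:50, 19:40-20:40 (add 1h to convert from UTC-1).
Clara in UTC: 09:30-13:25, 14:55-18:05, 18:25-19:30 (add 5h to convert from UTC-5).
Priya in UTC: 09:50-11:50, 13:35-15:35, 15:55-16:30, 19:05-20:30 (add 1h to convert from UTC-1).
Viktor ∩ Wiremu: 10:30-12:10, 14:20-15:50, 19:40-20:30.
Viktor ∩ Wiremu ∩ Clara: 10:30-12:10, 14:55-15:50.
Viktor ∩ Wiremu ∩ Clara ∩ Priya: 10:30-11:50, 14:55-15:35.
The first common window of at least 20 minutes is 10:30-11:50, so the earliest start is 10:30.

10:30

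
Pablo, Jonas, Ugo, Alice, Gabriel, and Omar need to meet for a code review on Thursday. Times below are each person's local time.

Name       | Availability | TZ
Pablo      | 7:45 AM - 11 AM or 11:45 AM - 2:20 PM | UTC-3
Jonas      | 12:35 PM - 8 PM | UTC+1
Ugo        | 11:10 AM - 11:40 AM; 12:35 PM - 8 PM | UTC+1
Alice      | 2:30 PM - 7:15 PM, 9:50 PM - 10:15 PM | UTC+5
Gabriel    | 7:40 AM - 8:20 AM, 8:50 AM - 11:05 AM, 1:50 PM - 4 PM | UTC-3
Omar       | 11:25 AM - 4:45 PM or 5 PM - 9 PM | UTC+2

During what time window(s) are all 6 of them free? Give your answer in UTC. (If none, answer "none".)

11:50-14:00, 16:50-17:15

Pablo in UTC: 10:45-14:00, 14:45-17:20 (add 3h to convert from UTC-3).
Jonas in UTC: 11:35-19:00 (subtract 1h to convert from UTC+1).
Ugo in UTC: 10:10-10:40, 11:35-19:00 (subtract 1h to convert from UTC+1).
Alice in UTC: 09:30-14:15, 16:50-17:15 (subtract 5h to convert from UTC+5).
Gabriel in UTC: 10:40-11:20, 11:50-14:05, 16:50-19:00 (add 3h to convert from UTC-3).
Omar in UTC: 09:25-14:45, 15:00-19:00 (subtract 2h to convert from UTC+2).
Pablo ∩ Jonas: 11:35-14:00, 14:45-17:20.
Pablo ∩ Jonas ∩ Ugo: 11:35-14:00, 14:45-17:20.
Pablo ∩ Jonas ∩ Ugo ∩ Alice: 11:35-14:00, 16:50-17:15.
Pablo ∩ Jonas ∩ Ugo ∩ Alice ∩ Gabriel: 11:50-14:00, 16:50-17:15.
Pablo ∩ Jonas ∩ Ugo ∩ Alice ∩ Gabriel ∩ Omar: 11:50-14:00, 16:50-17:15.
Those are the intersection windows.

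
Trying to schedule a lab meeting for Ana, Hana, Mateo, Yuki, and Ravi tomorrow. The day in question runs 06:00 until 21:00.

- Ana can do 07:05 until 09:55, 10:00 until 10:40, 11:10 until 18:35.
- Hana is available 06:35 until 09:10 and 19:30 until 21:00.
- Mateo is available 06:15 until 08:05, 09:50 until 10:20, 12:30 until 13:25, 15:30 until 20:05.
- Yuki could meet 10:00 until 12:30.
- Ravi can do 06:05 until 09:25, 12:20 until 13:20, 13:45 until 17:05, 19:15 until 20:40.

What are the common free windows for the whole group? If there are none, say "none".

none

Ana ∩ Hana: 07:05-09:10.
Ana ∩ Hana ∩ Mateo: 07:05-08:05.
Ana ∩ Hana ∩ Mateo ∩ Yuki: ∅.
Ana ∩ Hana ∩ Mateo ∩ Yuki ∩ Ravi: ∅.
There is no time when everyone is free.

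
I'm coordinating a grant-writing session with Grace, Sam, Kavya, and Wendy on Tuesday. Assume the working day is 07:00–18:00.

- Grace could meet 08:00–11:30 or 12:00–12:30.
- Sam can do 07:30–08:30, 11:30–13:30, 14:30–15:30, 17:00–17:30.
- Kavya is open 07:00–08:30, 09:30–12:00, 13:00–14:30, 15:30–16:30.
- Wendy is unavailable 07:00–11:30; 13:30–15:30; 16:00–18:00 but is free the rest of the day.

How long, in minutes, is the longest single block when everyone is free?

0

Grace free: 08:00-11:30, 12:00-12:30.
Sam free: 07:30-08:30, 11:30-13:30, 14:30-15:30, 17:00-17:30.
Kavya free: 07:00-08:30, 09:30-12:00, 13:00-14:30, 15:30-16:30.
Wendy free: 11:30-13:30, 15:30-16:00 (invert busy blocks within the working day).
Grace ∩ Sam: 08:00-08:30, 12:00-12:30.
Grace ∩ Sam ∩ Kavya: 08:00-08:30.
Grace ∩ Sam ∩ Kavya ∩ Wendy: ∅.
There is no time when everyone is free.
No common window exists, so the longest block is 0 minutes.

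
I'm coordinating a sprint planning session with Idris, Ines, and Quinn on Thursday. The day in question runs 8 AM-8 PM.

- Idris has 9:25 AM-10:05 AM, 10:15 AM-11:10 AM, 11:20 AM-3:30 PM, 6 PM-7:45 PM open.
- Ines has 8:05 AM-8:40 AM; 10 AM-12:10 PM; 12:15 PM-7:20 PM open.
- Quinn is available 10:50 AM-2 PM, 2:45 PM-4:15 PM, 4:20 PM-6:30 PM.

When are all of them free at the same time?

Idris ∩ Ines: 10:00-10:05, 10:15-11:10, 11:20-12:10, 12:15-15:30, 18:00-19:20.
Idris ∩ Ines ∩ Quinn: 10:50-11:10, 11:20-12:10, 12:15-14:00, 14:45-15:30, 18:00-18:30.

10:50-11:10, 11:20-12:10, 12:15-14:00, 14:45-15:30, 18:00-18:30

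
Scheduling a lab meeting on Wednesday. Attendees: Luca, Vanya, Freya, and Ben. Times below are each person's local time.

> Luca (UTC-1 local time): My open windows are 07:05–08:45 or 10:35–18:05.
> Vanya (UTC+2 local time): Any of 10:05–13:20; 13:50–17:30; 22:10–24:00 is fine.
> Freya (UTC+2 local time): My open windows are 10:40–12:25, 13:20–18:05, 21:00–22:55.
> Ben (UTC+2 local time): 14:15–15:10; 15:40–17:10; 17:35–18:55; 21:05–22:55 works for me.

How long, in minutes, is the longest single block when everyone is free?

90

Luca in UTC: 08:05-09:45, 11:35-19:05 (add 1h to convert from UTC-1).
Vanya in UTC: 08:05-11:20, 11:50-15:30, 20:10-22:00 (subtract 2h to convert from UTC+2).
Freya in UTC: 08:40-10:25, 11:20-16:05, 19:00-20:55 (subtract 2h to convert from UTC+2).
Ben in UTC: 12:15-13:10, 13:40-15:10, 15:35-16:55, 19:05-20:55 (subtract 2h to convert from UTC+2).
Luca ∩ Vanya: 08:05-09:45, 11:50-15:30.
Luca ∩ Vanya ∩ Freya: 08:40-09:45, 11:50-15:30.
Luca ∩ Vanya ∩ Freya ∩ Ben: 12:15-13:10, 13:40-15:10.
The longest is 13:40-15:10 at 90 minutes.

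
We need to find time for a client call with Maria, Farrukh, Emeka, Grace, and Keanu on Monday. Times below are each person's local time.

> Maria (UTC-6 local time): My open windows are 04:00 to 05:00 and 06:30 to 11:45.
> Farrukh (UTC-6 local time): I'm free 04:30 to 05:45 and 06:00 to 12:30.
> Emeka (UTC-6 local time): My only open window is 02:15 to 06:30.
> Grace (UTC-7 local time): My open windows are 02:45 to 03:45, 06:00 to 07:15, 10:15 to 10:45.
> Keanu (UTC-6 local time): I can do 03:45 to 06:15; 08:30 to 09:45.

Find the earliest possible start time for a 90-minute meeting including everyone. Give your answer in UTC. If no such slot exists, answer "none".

none

Maria in UTC: 10:00-11:00, 12:30-17:45 (add 6h to convert from UTC-6).
Farrukh in UTC: 10:30-11:45, 12:00-18:30 (add 6h to convert from UTC-6).
Emeka in UTC: 08:15-12:30 (add 6h to convert from UTC-6).
Grace in UTC: 09:45-10:45, 13:00-14:15, 17:15-17:45 (add 7h to convert from UTC-7).
Keanu in UTC: 09:45-12:15, 14:30-15:45 (add 6h to convert from UTC-6).
Maria ∩ Farrukh: 10:30-11:00, 12:30-17:45.
Maria ∩ Farrukh ∩ Emeka: 10:30-11:00.
Maria ∩ Farrukh ∩ Emeka ∩ Grace: 10:30-10:45.
Maria ∩ Farrukh ∩ Emeka ∩ Grace ∩ Keanu: 10:30-10:45.
No common window is at least 90 minutes long.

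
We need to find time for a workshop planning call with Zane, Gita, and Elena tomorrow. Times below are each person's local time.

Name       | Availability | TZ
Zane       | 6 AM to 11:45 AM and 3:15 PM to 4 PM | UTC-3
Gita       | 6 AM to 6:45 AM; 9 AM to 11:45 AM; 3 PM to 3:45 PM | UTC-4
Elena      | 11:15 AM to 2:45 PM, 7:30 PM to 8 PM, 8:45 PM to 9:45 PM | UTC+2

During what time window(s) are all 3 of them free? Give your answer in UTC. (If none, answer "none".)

10:00-10:45

Zane in UTC: 09:00-14:45, 18:15-19:00 (add 3h to convert from UTC-3).
Gita in UTC: 10:00-10:45, 13:00-15:45, 19:00-19:45 (add 4h to convert from UTC-4).
Elena in UTC: 09:15-12:45, 17:30-18:00, 18:45-19:45 (subtract 2h to convert from UTC+2).
Zane ∩ Gita: 10:00-10:45, 13:00-14:45.
Zane ∩ Gita ∩ Elena: 10:00-10:45.
So the common availability across everyone is 10:00-10:45.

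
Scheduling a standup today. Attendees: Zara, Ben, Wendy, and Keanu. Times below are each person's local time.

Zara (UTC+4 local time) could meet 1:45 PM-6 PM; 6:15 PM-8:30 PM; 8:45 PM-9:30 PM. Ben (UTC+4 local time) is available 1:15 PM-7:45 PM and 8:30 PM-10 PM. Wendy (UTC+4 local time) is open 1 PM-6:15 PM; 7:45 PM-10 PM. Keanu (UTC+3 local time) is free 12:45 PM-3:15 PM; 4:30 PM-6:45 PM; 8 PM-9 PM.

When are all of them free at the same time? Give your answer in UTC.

09:45-12:15, 13:30-14:00, 17:00-17:30

Zara in UTC: 09:45-14:00, 14:15-16:30, 16:45-17:30 (subtract 4h to convert from UTC+4).
Ben in UTC: 09:15-15:45, 16:30-18:00 (subtract 4h to convert from UTC+4).
Wendy in UTC: 09:00-14:15, 15:45-18:00 (subtract 4h to convert from UTC+4).
Keanu in UTC: 09:45-12:15, 13:30-15:45, 17:00-18:00 (subtract 3h to convert from UTC+3).
Zara ∩ Ben: 09:45-14:00, 14:15-15:45, 16:45-17:30.
Zara ∩ Ben ∩ Wendy: 09:45-14:00, 16:45-17:30.
Zara ∩ Ben ∩ Wendy ∩ Keanu: 09:45-12:15, 13:30-14:00, 17:00-17:30.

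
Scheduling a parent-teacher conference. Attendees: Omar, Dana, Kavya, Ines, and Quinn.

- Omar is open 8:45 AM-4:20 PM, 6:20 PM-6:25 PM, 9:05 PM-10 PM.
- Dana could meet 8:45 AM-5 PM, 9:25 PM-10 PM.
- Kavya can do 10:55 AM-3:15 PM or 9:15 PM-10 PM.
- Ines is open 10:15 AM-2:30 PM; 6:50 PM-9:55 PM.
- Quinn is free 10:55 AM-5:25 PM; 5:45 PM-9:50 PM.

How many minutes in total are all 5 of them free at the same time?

Omar ∩ Dana: 08:45-16:20, 21:25-22:00.
Omar ∩ Dana ∩ Kavya: 10:55-15:15, 21:25-22:00.
Omar ∩ Dana ∩ Kavya ∩ Ines: 10:55-14:30, 21:25-21:55.
Omar ∩ Dana ∩ Kavya ∩ Ines ∩ Quinn: 10:55-14:30, 21:25-21:50.
Those are the intersection windows.
Summing the common windows: 215 + 25 = 240 minutes.

240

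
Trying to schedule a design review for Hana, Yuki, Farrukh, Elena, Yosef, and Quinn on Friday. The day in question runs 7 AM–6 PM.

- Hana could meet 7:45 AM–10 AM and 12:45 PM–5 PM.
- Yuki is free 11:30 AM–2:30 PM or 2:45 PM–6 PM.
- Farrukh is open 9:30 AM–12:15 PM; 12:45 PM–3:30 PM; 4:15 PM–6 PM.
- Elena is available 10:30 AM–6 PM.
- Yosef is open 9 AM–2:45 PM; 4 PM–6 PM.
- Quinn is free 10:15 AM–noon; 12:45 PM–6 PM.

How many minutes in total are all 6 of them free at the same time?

Hana ∩ Yuki: 12:45-14:30, 14:45-17:00.
Hana ∩ Yuki ∩ Farrukh: 12:45-14:30, 14:45-15:30, 16:15-17:00.
Hana ∩ Yuki ∩ Farrukh ∩ Elena: 12:45-14:30, 14:45-15:30, 16:15-17:00.
Hana ∩ Yuki ∩ Farrukh ∩ Elena ∩ Yosef: 12:45-14:30, 16:15-17:00.
Hana ∩ Yuki ∩ Farrukh ∩ Elena ∩ Yosef ∩ Quinn: 12:45-14:30, 16:15-17:00.
So the common availability across everyone is 12:45-14:30, 16:15-17:00.
Summing the common windows: 105 + 45 = 150 minutes.

150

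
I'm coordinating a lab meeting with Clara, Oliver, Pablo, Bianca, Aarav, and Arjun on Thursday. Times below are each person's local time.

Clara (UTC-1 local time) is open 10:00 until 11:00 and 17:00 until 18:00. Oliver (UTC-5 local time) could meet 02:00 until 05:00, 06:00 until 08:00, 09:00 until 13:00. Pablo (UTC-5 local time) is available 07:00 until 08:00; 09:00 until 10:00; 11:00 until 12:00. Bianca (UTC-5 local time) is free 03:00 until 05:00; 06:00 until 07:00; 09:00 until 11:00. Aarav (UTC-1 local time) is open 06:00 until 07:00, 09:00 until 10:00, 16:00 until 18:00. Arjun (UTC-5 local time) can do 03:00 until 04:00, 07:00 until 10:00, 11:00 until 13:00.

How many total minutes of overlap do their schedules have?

Clara in UTC: 11:00-12:00, 18:00-19:00 (add 1h to convert from UTC-1).
Oliver in UTC: 07:00-10:00, 11:00-13:00, 14:00-18:00 (add 5h to convert from UTC-5).
Pablo in UTC: 12:00-13:00, 14:00-15:00, 16:00-17:00 (add 5h to convert from UTC-5).
Bianca in UTC: 08:00-10:00, 11:00-12:00, 14:00-16:00 (add 5h to convert from UTC-5).
Aarav in UTC: 07:00-08:00, 10:00-11:00, 17:00-19:00 (add 1h to convert from UTC-1).
Arjun in UTC: 08:00-09:00, 12:00-15:00, 16:00-18:00 (add 5h to convert from UTC-5).
Clara ∩ Oliver: 11:00-12:00.
Clara ∩ Oliver ∩ Pablo: ∅.
Clara ∩ Oliver ∩ Pablo ∩ Bianca: ∅.
Clara ∩ Oliver ∩ Pablo ∩ Bianca ∩ Aarav: ∅.
Clara ∩ Oliver ∩ Pablo ∩ Bianca ∩ Aarav ∩ Arjun: ∅.
There is no time when everyone is free.
There is no common window, so the total is 0 minutes.

0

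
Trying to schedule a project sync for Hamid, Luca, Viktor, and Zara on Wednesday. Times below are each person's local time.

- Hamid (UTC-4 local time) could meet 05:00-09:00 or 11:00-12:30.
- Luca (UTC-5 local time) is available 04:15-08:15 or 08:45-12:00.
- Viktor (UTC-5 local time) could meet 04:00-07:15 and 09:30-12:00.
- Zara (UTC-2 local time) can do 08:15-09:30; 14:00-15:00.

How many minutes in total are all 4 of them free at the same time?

105

Hamid in UTC: 09:00-13:00, 15:00-16:30 (add 4h to convert from UTC-4).
Luca in UTC: 09:15-13:15, 13:45-17:00 (add 5h to convert from UTC-5).
Viktor in UTC: 09:00-12:15, 14:30-17:00 (add 5h to convert from UTC-5).
Zara in UTC: 10:15-11:30, 16:00-17:00 (add 2h to convert from UTC-2).
Hamid ∩ Luca: 09:15-13:00, 15:00-16:30.
Hamid ∩ Luca ∩ Viktor: 09:15-12:15, 15:00-16:30.
Hamid ∩ Luca ∩ Viktor ∩ Zara: 10:15-11:30, 16:00-16:30.
Summing the common windows: 75 + 30 = 105 minutes.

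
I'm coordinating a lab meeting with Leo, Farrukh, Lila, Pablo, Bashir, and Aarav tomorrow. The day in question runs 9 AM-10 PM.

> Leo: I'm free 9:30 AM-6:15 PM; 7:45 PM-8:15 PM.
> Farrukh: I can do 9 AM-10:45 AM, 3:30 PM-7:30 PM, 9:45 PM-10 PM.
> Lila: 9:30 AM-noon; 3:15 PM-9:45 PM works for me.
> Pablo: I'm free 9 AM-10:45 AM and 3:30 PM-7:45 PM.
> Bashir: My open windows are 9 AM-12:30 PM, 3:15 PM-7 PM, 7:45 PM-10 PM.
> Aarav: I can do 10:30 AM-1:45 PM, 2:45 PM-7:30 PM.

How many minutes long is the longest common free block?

Leo ∩ Farrukh: 09:30-10:45, 15:30-18:15.
Leo ∩ Farrukh ∩ Lila: 09:30-10:45, 15:30-18:15.
Leo ∩ Farrukh ∩ Lila ∩ Pablo: 09:30-10:45, 15:30-18:15.
Leo ∩ Farrukh ∩ Lila ∩ Pablo ∩ Bashir: 09:30-10:45, 15:30-18:15.
Leo ∩ Farrukh ∩ Lila ∩ Pablo ∩ Bashir ∩ Aarav: 10:30-10:45, 15:30-18:15.
So the common availability across everyone is 10:30-10:45, 15:30-18:15.
The longest is 15:30-18:15 at 165 minutes.

165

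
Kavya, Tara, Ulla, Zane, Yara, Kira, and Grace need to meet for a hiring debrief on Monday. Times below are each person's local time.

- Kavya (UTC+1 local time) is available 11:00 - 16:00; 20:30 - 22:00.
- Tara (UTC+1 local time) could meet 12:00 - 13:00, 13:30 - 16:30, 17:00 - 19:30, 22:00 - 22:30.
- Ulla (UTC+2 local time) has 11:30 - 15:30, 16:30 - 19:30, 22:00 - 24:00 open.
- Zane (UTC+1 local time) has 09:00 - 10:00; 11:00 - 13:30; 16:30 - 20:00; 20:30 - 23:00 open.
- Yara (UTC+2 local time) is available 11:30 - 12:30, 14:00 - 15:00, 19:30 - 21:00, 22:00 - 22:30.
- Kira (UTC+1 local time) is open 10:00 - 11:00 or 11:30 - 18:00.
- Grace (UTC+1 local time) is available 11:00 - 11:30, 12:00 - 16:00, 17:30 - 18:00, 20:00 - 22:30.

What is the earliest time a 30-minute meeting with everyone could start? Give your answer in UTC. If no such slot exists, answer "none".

Kavya in UTC: 10:00-15:00, 19:30-21:00 (subtract 1h to convert from UTC+1).
Tara in UTC: 11:00-12:00, 12:30-15:30, 16:00-18:30, 21:00-21:30 (subtract 1h to convert from UTC+1).
Ulla in UTC: 09:30-13:30, 14:30-17:30, 20:00-22:00 (subtract 2h to convert from UTC+2).
Zane in UTC: 08:00-09:00, 10:00-12:30, 15:30-19:00, 19:30-22:00 (subtract 1h to convert from UTC+1).
Yara in UTC: 09:30-10:30, 12:00-13:00, 17:30-19:00, 20:00-20:30 (subtract 2h to convert from UTC+2).
Kira in UTC: 09:00-10:00, 10:30-17:00 (subtract 1h to convert from UTC+1).
Grace in UTC: 10:00-10:30, 11:00-15:00, 16:30-17:00, 19:00-21:30 (subtract 1h to convert from UTC+1).
Kavya ∩ Tara: 11:00-12:00, 12:30-15:00.
Kavya ∩ Tara ∩ Ulla: 11:00-12:00, 12:30-13:30, 14:30-15:00.
Kavya ∩ Tara ∩ Ulla ∩ Zane: 11:00-12:00.
Kavya ∩ Tara ∩ Ulla ∩ Zane ∩ Yara: ∅.
Kavya ∩ Tara ∩ Ulla ∩ Zane ∩ Yara ∩ Kira: ∅.
Kavya ∩ Tara ∩ Ulla ∩ Zane ∩ Yara ∩ Kira ∩ Grace: ∅.
There is no time when everyone is free.
No common window is at least 30 minutes long.

none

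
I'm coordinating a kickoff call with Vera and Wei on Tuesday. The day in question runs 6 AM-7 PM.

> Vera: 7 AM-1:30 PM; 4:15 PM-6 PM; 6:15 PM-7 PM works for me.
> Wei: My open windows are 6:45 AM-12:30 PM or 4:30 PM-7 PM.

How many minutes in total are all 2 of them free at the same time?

Vera ∩ Wei: 07:00-12:30, 16:30-18:00, 18:15-19:00.
Those are the intersection windows.
Summing the common windows: 330 + 90 + 45 = 465 minutes.

465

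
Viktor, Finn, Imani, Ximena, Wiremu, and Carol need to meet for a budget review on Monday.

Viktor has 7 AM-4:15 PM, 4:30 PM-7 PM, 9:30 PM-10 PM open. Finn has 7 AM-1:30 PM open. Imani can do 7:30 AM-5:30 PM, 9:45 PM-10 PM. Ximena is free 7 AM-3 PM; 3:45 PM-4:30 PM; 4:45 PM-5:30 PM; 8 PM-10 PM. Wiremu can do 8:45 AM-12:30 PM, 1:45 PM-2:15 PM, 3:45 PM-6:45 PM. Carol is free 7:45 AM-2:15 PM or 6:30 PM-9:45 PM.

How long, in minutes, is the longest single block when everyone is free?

Viktor ∩ Finn: 07:00-13:30.
Viktor ∩ Finn ∩ Imani: 07:30-13:30.
Viktor ∩ Finn ∩ Imani ∩ Ximena: 07:30-13:30.
Viktor ∩ Finn ∩ Imani ∩ Ximena ∩ Wiremu: 08:45-12:30.
Viktor ∩ Finn ∩ Imani ∩ Ximena ∩ Wiremu ∩ Carol: 08:45-12:30.
The longest is 08:45-12:30 at 225 minutes.

225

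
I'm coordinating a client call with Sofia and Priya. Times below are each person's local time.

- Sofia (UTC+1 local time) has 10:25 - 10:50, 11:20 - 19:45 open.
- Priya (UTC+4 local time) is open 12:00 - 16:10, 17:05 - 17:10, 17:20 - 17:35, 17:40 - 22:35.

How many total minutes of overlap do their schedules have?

450

Sofia in UTC: 09:25-09:50, 10:20-18:45 (subtract 1h to convert from UTC+1).
Priya in UTC: 08:00-12:10, 13:05-13:10, 13:20-13:35, 13:40-18:35 (subtract 4h to convert from UTC+4).
Sofia ∩ Priya: 09:25-09:50, 10:20-12:10, 13:05-13:10, 13:20-13:35, 13:40-18:35.
Summing the common windows: 25 + 110 + 5 + 15 + 295 = 450 minutes.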